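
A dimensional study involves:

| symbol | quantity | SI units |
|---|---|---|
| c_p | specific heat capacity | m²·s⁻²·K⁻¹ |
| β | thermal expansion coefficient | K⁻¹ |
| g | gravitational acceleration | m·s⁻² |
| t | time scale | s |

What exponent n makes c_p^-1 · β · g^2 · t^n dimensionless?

2

Balance the T exponent: (1)·n from t, plus −(-2) + (0) + 2·(-2) = -2 from the rest, must sum to zero.
n − 2 = 0, so n = 2.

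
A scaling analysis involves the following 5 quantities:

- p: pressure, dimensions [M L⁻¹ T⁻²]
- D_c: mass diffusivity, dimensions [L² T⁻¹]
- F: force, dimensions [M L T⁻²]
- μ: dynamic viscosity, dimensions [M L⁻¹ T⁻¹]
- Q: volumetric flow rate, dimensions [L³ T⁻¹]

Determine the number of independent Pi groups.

There are 5 variables and 3 base dimensions (M, L, T).
The dimension matrix has rank 3.
Independent dimensionless groups: 5 − 3 = 2.

2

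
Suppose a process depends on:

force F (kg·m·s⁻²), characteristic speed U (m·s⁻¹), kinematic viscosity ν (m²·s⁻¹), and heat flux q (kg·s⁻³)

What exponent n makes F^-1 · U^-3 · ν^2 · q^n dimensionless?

1

Balance the M exponent: (1)·n from q, plus −(1) − 3·(0) + 2·(0) = -1 from the rest, must sum to zero.
n − 1 = 0, so n = 1.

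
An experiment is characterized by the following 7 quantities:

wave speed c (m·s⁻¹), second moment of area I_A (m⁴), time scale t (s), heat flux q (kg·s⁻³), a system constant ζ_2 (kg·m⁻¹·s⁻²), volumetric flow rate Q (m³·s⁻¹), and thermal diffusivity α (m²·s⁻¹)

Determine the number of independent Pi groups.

There are 7 variables and 3 base dimensions (M, L, T).
The dimension matrix has rank 3.
Independent dimensionless groups: 7 − 3 = 4.

4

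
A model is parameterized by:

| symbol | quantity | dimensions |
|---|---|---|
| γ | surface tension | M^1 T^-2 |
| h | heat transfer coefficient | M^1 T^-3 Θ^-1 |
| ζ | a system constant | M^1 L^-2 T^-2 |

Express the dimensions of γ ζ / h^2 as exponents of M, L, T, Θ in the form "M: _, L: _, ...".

M: 0, L: -2, T: 2, Θ: 2

Collect each base-dimension exponent across the product:
  M: (1) − 2·(1) + (1) = 0
  L: (0) − 2·(0) + (-2) = -2
  T: (-2) − 2·(-3) + (-2) = 2
  Θ: (0) − 2·(-1) + (0) = 2
So the dimensions are [L⁻² T² Θ²].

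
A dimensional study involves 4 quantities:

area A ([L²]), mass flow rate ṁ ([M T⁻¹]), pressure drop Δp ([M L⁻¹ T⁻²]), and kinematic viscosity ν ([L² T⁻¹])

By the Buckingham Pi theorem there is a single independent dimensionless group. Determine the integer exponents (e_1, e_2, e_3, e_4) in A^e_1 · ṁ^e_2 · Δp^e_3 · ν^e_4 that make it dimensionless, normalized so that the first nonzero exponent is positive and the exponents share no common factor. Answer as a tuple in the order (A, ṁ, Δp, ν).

(3, -2, 2, -2)

M: e_1·(0) + e_2·(1) + e_3·(1) + e_4·(0) = 0
L: e_1·(2) + e_2·(0) + e_3·(-1) + e_4·(2) = 0
T: e_1·(0) + e_2·(-1) + e_3·(-2) + e_4·(-1) = 0
Solving this homogeneous linear system for the smallest-integer solution (first nonzero entry positive) gives (3, -2, 2, -2).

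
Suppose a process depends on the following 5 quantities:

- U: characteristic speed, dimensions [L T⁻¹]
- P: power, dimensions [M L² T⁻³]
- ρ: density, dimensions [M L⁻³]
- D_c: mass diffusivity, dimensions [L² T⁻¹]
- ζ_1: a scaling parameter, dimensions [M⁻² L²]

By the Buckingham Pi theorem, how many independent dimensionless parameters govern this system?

2

There are 5 variables and 3 base dimensions (M, L, T).
The dimension matrix has rank 3.
Independent dimensionless groups: 5 − 3 = 2.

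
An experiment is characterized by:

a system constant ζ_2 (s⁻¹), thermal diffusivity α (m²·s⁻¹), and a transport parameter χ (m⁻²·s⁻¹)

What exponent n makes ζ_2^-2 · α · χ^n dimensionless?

1

Balance the L exponent: (-2)·n from χ, plus −2·(0) + (2) = 2 from the rest, must sum to zero.
-2n + 2 = 0, so n = 1.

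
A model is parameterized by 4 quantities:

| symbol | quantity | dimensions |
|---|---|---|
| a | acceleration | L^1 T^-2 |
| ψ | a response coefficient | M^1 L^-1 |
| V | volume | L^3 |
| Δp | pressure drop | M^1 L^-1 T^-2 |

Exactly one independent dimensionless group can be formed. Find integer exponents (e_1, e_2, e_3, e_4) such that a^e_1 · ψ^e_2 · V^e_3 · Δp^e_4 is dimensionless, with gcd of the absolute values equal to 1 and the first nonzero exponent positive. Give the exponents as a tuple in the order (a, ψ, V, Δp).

M: e_1·(0) + e_2·(1) + e_3·(0) + e_4·(1) = 0
L: e_1·(1) + e_2·(-1) + e_3·(3) + e_4·(-1) = 0
T: e_1·(-2) + e_2·(0) + e_3·(0) + e_4·(-2) = 0
Solving this homogeneous linear system for the smallest-integer solution (first nonzero entry positive) gives (3, 3, -1, -3).

(3, 3, -1, -3)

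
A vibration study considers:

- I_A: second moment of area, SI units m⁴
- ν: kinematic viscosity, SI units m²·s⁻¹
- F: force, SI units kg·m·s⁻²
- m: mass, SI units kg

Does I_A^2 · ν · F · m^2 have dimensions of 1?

no

Sum the exponent of each base dimension across the product:
  M: 2·[I_A]_M + [ν]_M + [F]_M + 2·[m]_M = 2·(0) + (0) + (1) + 2·(1) = 3
  L: 2·[I_A]_L + [ν]_L + [F]_L + 2·[m]_L = 2·(4) + (2) + (1) + 2·(0) = 11
  T: 2·[I_A]_T + [ν]_T + [F]_T + 2·[m]_T = 2·(0) + (-1) + (-2) + 2·(0) = -3
Net dimensions [M³ L¹¹ T⁻³] ≠ [1] — not dimensionless.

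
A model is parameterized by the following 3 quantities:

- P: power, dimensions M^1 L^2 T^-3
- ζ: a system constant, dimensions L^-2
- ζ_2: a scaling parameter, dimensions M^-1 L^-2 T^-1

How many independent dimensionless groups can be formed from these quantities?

0

There are 3 variables and 3 base dimensions (M, L, T).
The dimension matrix has rank 3.
Independent dimensionless groups: 3 − 3 = 0.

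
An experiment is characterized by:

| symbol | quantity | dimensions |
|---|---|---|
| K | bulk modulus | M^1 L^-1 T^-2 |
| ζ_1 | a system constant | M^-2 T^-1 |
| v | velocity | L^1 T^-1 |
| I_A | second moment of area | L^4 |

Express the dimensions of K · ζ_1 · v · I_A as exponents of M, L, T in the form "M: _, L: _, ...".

Collect each base-dimension exponent across the product:
  M: (1) + (-2) + (0) + (0) = -1
  L: (-1) + (0) + (1) + (4) = 4
  T: (-2) + (-1) + (-1) + (0) = -4
So the dimensions are [M⁻¹ L⁴ T⁻⁴].

M: -1, L: 4, T: -4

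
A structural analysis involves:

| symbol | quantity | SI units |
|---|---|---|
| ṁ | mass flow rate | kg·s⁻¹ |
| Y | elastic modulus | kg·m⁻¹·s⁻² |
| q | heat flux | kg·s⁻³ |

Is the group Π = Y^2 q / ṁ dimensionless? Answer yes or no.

no

Sum the exponent of each base dimension across the product:
  M: −[ṁ]_M + 2·[Y]_M + [q]_M = −(1) + 2·(1) + (1) = 2
  L: −[ṁ]_L + 2·[Y]_L + [q]_L = −(0) + 2·(-1) + (0) = -2
  T: −[ṁ]_T + 2·[Y]_T + [q]_T = −(-1) + 2·(-2) + (-3) = -6
Net dimensions [M² L⁻² T⁻⁶] ≠ [1] — not dimensionless.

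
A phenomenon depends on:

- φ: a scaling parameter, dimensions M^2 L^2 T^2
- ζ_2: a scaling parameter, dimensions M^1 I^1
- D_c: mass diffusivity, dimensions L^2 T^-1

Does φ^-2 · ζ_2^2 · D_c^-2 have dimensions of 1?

no

Sum the exponent of each base dimension across the product:
  M: −2·[φ]_M + 2·[ζ_2]_M − 2·[D_c]_M = −2·(2) + 2·(1) − 2·(0) = -2
  L: −2·[φ]_L + 2·[ζ_2]_L − 2·[D_c]_L = −2·(2) + 2·(0) − 2·(2) = -8
  T: −2·[φ]_T + 2·[ζ_2]_T − 2·[D_c]_T = −2·(2) + 2·(0) − 2·(-1) = -2
  I: −2·[φ]_I + 2·[ζ_2]_I − 2·[D_c]_I = −2·(0) + 2·(1) − 2·(0) = 2
Net dimensions [M⁻² L⁻⁸ T⁻² I²] ≠ [1] — not dimensionless.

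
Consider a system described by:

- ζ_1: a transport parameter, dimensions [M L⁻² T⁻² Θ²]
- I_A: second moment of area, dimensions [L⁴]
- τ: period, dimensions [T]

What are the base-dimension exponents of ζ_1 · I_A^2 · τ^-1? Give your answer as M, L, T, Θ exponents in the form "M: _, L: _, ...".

Collect each base-dimension exponent across the product:
  M: (1) + 2·(0) − (0) = 1
  L: (-2) + 2·(4) − (0) = 6
  T: (-2) + 2·(0) − (1) = -3
  Θ: (2) + 2·(0) − (0) = 2
So the dimensions are [M L⁶ T⁻³ Θ²].

M: 1, L: 6, T: -3, Θ: 2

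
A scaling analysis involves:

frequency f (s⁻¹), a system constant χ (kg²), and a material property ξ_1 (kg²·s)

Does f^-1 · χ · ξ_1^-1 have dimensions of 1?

Sum the exponent of each base dimension across the product:
  M: −[f]_M + [χ]_M − [ξ_1]_M = −(0) + (2) − (2) = 0
  L: −[f]_L + [χ]_L − [ξ_1]_L = −(0) + (0) − (0) = 0
  T: −[f]_T + [χ]_T − [ξ_1]_T = −(-1) + (0) − (1) = 0
All base exponents vanish — dimensionless.

yes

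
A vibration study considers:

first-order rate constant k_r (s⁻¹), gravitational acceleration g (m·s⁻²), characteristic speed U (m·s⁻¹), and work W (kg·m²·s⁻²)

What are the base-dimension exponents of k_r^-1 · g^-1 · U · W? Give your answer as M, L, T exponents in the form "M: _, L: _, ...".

M: 1, L: 2, T: 0

Collect each base-dimension exponent across the product:
  M: −(0) − (0) + (0) + (1) = 1
  L: −(0) − (1) + (1) + (2) = 2
  T: −(-1) − (-2) + (-1) + (-2) = 0
So the dimensions are [M L²].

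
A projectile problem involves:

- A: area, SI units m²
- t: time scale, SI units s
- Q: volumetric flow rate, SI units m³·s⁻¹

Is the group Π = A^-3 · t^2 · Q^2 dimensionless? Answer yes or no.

yes

Sum the exponent of each base dimension across the product:
  M: −3·[A]_M + 2·[t]_M + 2·[Q]_M = −3·(0) + 2·(0) + 2·(0) = 0
  L: −3·[A]_L + 2·[t]_L + 2·[Q]_L = −3·(2) + 2·(0) + 2·(3) = 0
  T: −3·[A]_T + 2·[t]_T + 2·[Q]_T = −3·(0) + 2·(1) + 2·(-1) = 0
All base exponents vanish — dimensionless.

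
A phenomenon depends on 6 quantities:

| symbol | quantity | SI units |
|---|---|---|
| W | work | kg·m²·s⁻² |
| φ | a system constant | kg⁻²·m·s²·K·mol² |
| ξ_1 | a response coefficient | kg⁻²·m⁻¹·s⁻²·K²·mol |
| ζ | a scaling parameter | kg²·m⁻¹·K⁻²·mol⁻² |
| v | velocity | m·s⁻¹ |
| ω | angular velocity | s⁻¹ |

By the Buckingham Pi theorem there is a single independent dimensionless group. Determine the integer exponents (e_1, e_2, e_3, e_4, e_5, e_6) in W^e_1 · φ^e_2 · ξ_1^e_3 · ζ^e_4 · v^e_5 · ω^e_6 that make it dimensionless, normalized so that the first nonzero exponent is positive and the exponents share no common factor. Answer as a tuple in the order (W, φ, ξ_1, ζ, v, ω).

M: e_1·(1) + e_2·(-2) + e_3·(-2) + e_4·(2) + e_5·(0) + e_6·(0) = 0
L: e_1·(2) + e_2·(1) + e_3·(-1) + e_4·(-1) + e_5·(1) + e_6·(0) = 0
T: e_1·(-2) + e_2·(2) + e_3·(-2) + e_4·(0) + e_5·(-1) + e_6·(-1) = 0
Θ: e_1·(0) + e_2·(1) + e_3·(2) + e_4·(-2) + e_5·(0) + e_6·(0) = 0
N: e_1·(0) + e_2·(2) + e_3·(1) + e_4·(-2) + e_5·(0) + e_6·(0) = 0
Solving this homogeneous linear system for the smallest-integer solution (first nonzero entry positive) gives (2, 2, 2, 3, -1, -3).

(2, 2, 2, 3, -1, -3)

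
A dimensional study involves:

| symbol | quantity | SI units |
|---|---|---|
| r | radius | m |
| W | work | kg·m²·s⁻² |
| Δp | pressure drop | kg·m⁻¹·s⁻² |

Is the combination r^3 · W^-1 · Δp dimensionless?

Sum the exponent of each base dimension across the product:
  M: 3·[r]_M − [W]_M + [Δp]_M = 3·(0) − (1) + (1) = 0
  L: 3·[r]_L − [W]_L + [Δp]_L = 3·(1) − (2) + (-1) = 0
  T: 3·[r]_T − [W]_T + [Δp]_T = 3·(0) − (-2) + (-2) = 0
  Θ: 3·[r]_Θ − [W]_Θ + [Δp]_Θ = 3·(0) − (0) + (0) = 0
All base exponents vanish — dimensionless.

yes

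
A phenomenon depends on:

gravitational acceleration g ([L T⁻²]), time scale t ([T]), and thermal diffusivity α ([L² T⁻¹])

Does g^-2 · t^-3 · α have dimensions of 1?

Sum the exponent of each base dimension across the product:
  M: −2·[g]_M − 3·[t]_M + [α]_M = −2·(0) − 3·(0) + (0) = 0
  L: −2·[g]_L − 3·[t]_L + [α]_L = −2·(1) − 3·(0) + (2) = 0
  T: −2·[g]_T − 3·[t]_T + [α]_T = −2·(-2) − 3·(1) + (-1) = 0
All base exponents vanish — dimensionless.

yes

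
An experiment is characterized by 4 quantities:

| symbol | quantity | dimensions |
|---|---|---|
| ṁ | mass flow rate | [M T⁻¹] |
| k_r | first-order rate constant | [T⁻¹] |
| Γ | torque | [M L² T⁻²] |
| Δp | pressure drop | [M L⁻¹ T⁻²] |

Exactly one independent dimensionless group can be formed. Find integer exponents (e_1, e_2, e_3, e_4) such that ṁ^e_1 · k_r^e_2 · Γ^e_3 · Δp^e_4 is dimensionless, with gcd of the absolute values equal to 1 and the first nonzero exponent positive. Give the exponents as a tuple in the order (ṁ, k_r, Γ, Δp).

M: e_1·(1) + e_2·(0) + e_3·(1) + e_4·(1) = 0
L: e_1·(0) + e_2·(0) + e_3·(2) + e_4·(-1) = 0
T: e_1·(-1) + e_2·(-1) + e_3·(-2) + e_4·(-2) = 0
Solving this homogeneous linear system for the smallest-integer solution (first nonzero entry positive) gives (3, 3, -1, -2).

(3, 3, -1, -2)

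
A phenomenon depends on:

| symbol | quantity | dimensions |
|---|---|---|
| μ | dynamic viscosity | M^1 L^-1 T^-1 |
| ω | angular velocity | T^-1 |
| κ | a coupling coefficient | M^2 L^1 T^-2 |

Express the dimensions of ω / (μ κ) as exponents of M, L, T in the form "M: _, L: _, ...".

Collect each base-dimension exponent across the product:
  M: −(1) + (0) − (2) = -3
  L: −(-1) + (0) − (1) = 0
  T: −(-1) + (-1) − (-2) = 2
So the dimensions are [M⁻³ T²].

M: -3, L: 0, T: 2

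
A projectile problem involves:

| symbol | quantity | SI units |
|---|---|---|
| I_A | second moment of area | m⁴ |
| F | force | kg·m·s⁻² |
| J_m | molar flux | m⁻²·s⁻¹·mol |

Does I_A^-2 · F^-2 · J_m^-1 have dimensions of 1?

Sum the exponent of each base dimension across the product:
  M: −2·[I_A]_M − 2·[F]_M − [J_m]_M = −2·(0) − 2·(1) − (0) = -2
  L: −2·[I_A]_L − 2·[F]_L − [J_m]_L = −2·(4) − 2·(1) − (-2) = -8
  T: −2·[I_A]_T − 2·[F]_T − [J_m]_T = −2·(0) − 2·(-2) − (-1) = 5
  N: −2·[I_A]_N − 2·[F]_N − [J_m]_N = −2·(0) − 2·(0) − (1) = -1
Net dimensions [M⁻² L⁻⁸ T⁵ N⁻¹] ≠ [1] — not dimensionless.

no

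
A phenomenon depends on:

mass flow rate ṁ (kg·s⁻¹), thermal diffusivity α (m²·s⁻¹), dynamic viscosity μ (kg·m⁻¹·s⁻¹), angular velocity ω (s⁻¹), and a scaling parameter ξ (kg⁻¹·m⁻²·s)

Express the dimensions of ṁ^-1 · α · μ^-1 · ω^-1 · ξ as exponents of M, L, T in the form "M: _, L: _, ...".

M: -3, L: 1, T: 3

Collect each base-dimension exponent across the product:
  M: −(1) + (0) − (1) − (0) + (-1) = -3
  L: −(0) + (2) − (-1) − (0) + (-2) = 1
  T: −(-1) + (-1) − (-1) − (-1) + (1) = 3
So the dimensions are [M⁻³ L T³].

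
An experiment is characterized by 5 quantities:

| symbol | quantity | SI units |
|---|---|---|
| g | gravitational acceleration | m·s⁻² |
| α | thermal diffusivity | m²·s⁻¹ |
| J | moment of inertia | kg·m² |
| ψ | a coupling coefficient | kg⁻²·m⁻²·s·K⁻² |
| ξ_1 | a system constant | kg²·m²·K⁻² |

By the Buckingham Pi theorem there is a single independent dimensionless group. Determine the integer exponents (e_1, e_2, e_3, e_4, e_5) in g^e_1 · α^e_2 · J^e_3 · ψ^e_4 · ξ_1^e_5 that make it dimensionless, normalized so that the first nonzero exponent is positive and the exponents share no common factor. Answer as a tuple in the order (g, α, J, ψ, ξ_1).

M: e_1·(0) + e_2·(0) + e_3·(1) + e_4·(-2) + e_5·(2) = 0
L: e_1·(1) + e_2·(2) + e_3·(2) + e_4·(-2) + e_5·(2) = 0
T: e_1·(-2) + e_2·(-1) + e_3·(0) + e_4·(1) + e_5·(0) = 0
Θ: e_1·(0) + e_2·(0) + e_3·(0) + e_4·(-2) + e_5·(-2) = 0
Solving this homogeneous linear system for the smallest-integer solution (first nonzero entry positive) gives (2, -3, 4, 1, -1).

(2, -3, 4, 1, -1)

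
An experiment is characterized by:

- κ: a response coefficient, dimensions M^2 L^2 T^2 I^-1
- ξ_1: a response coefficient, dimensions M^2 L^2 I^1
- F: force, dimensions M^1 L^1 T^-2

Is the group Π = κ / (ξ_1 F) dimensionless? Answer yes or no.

no

Sum the exponent of each base dimension across the product:
  M: [κ]_M − [ξ_1]_M − [F]_M = (2) − (2) − (1) = -1
  L: [κ]_L − [ξ_1]_L − [F]_L = (2) − (2) − (1) = -1
  T: [κ]_T − [ξ_1]_T − [F]_T = (2) − (0) − (-2) = 4
  I: [κ]_I − [ξ_1]_I − [F]_I = (-1) − (1) − (0) = -2
Net dimensions [M⁻¹ L⁻¹ T⁴ I⁻²] ≠ [1] — not dimensionless.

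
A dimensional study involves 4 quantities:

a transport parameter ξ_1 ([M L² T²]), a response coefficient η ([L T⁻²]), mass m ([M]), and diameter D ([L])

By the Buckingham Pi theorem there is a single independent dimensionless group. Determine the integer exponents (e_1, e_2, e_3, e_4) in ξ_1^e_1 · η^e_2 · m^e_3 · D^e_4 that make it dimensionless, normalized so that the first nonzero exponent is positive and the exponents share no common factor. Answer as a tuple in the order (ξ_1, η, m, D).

(1, 1, -1, -3)

M: e_1·(1) + e_2·(0) + e_3·(1) + e_4·(0) = 0
L: e_1·(2) + e_2·(1) + e_3·(0) + e_4·(1) = 0
T: e_1·(2) + e_2·(-2) + e_3·(0) + e_4·(0) = 0
Solving this homogeneous linear system for the smallest-integer solution (first nonzero entry positive) gives (1, 1, -1, -3).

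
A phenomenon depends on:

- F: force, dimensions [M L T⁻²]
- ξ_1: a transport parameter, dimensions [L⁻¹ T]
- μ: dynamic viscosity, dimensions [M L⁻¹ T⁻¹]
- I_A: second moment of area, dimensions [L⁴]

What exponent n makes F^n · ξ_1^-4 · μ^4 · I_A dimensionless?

Balance the M exponent: (1)·n from F, plus −4·(0) + 4·(1) + (0) = 4 from the rest, must sum to zero.
n + 4 = 0, so n = -4.

-4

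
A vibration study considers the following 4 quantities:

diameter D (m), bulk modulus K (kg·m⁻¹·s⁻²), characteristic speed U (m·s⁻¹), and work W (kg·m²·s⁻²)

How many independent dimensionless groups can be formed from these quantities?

There are 4 variables and 3 base dimensions (M, L, T).
The dimension matrix has rank 3.
Independent dimensionless groups: 4 − 3 = 1.

1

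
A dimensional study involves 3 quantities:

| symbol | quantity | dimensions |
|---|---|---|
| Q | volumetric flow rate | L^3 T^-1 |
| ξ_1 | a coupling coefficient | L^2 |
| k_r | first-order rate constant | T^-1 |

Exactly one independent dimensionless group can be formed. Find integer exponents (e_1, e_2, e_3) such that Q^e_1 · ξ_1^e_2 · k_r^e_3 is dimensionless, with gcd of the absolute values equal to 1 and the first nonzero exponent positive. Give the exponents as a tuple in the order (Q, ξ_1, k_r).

(2, -3, -2)

L: e_1·(3) + e_2·(2) + e_3·(0) = 0
T: e_1·(-1) + e_2·(0) + e_3·(-1) = 0
Solving this homogeneous linear system for the smallest-integer solution (first nonzero entry positive) gives (2, -3, -2).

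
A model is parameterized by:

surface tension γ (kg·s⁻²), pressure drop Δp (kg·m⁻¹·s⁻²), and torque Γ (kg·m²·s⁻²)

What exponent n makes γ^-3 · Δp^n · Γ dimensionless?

2

Balance the M exponent: (1)·n from Δp, plus −3·(1) + (1) = -2 from the rest, must sum to zero.
n − 2 = 0, so n = 2.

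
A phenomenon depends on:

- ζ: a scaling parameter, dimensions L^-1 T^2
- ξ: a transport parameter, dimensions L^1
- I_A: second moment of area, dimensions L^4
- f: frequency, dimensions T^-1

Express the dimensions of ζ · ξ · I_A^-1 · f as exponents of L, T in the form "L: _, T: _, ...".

L: -4, T: 1

Collect each base-dimension exponent across the product:
  L: (-1) + (1) − (4) + (0) = -4
  T: (2) + (0) − (0) + (-1) = 1
So the dimensions are [L⁻⁴ T].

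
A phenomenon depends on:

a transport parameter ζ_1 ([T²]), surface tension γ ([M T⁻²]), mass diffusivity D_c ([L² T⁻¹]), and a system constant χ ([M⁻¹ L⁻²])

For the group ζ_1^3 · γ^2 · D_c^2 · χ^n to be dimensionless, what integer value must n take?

Balance the M exponent: (-1)·n from χ, plus 3·(0) + 2·(1) + 2·(0) = 2 from the rest, must sum to zero.
−n + 2 = 0, so n = 2.

2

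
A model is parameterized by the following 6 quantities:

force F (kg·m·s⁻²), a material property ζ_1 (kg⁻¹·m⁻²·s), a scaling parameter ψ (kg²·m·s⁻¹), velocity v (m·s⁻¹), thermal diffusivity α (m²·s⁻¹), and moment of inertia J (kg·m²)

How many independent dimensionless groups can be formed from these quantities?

There are 6 variables and 3 base dimensions (M, L, T).
The dimension matrix has rank 3.
Independent dimensionless groups: 6 − 3 = 3.

3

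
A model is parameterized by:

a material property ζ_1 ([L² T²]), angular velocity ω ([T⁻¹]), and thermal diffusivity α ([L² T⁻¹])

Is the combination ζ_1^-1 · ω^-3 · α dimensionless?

yes

Sum the exponent of each base dimension across the product:
  L: −[ζ_1]_L − 3·[ω]_L + [α]_L = −(2) − 3·(0) + (2) = 0
  T: −[ζ_1]_T − 3·[ω]_T + [α]_T = −(2) − 3·(-1) + (-1) = 0
All base exponents vanish — dimensionless.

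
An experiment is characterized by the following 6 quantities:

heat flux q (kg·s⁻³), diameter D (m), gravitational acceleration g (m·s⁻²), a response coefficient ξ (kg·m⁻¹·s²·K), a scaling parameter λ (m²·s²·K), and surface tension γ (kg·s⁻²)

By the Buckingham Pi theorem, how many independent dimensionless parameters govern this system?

There are 6 variables and 4 base dimensions (M, L, T, Θ).
The dimension matrix has rank 4.
Independent dimensionless groups: 6 − 4 = 2.

2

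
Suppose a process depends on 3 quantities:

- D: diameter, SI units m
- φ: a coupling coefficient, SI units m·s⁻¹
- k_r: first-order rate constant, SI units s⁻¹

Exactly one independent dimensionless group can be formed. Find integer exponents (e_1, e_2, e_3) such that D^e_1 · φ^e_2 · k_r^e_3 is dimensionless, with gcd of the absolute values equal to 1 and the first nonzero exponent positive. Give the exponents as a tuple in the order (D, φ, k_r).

L: e_1·(1) + e_2·(1) + e_3·(0) = 0
T: e_1·(0) + e_2·(-1) + e_3·(-1) = 0
Solving this homogeneous linear system for the smallest-integer solution (first nonzero entry positive) gives (1, -1, 1).

(1, -1, 1)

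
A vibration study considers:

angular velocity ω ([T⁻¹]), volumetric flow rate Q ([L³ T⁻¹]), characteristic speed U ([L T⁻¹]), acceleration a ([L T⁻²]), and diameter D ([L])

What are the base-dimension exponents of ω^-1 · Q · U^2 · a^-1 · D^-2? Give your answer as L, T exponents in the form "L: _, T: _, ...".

Collect each base-dimension exponent across the product:
  L: −(0) + (3) + 2·(1) − (1) − 2·(1) = 2
  T: −(-1) + (-1) + 2·(-1) − (-2) − 2·(0) = 0
So the dimensions are [L²].

L: 2, T: 0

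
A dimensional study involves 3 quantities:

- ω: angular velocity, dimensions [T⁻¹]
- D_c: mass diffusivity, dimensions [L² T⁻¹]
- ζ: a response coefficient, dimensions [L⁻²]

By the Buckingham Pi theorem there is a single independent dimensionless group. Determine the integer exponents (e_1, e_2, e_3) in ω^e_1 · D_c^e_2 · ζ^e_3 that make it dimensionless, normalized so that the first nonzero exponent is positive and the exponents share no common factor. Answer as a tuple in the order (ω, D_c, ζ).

(1, -1, -1)

L: e_1·(0) + e_2·(2) + e_3·(-2) = 0
T: e_1·(-1) + e_2·(-1) + e_3·(0) = 0
Solving this homogeneous linear system for the smallest-integer solution (first nonzero entry positive) gives (1, -1, -1).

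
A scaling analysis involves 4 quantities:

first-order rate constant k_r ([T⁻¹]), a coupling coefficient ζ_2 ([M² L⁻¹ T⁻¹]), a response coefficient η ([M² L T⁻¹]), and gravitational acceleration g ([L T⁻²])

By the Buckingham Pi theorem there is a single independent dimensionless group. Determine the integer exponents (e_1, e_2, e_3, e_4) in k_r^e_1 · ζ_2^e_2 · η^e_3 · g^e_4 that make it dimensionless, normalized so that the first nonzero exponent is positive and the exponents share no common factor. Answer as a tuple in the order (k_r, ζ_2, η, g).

(4, -1, 1, -2)

M: e_1·(0) + e_2·(2) + e_3·(2) + e_4·(0) = 0
L: e_1·(0) + e_2·(-1) + e_3·(1) + e_4·(1) = 0
T: e_1·(-1) + e_2·(-1) + e_3·(-1) + e_4·(-2) = 0
Solving this homogeneous linear system for the smallest-integer solution (first nonzero entry positive) gives (4, -1, 1, -2).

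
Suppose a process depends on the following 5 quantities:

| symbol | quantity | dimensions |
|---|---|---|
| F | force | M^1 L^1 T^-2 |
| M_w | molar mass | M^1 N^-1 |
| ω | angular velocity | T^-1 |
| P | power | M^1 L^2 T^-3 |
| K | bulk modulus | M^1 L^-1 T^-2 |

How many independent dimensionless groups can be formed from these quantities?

There are 5 variables and 4 base dimensions (M, L, T, N).
The dimension matrix has rank 4.
Independent dimensionless groups: 5 − 4 = 1.

1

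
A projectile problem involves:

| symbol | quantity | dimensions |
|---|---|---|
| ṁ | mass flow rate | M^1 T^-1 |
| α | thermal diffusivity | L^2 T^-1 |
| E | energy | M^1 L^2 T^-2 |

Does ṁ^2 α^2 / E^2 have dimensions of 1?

Sum the exponent of each base dimension across the product:
  M: 2·[ṁ]_M + 2·[α]_M − 2·[E]_M = 2·(1) + 2·(0) − 2·(1) = 0
  L: 2·[ṁ]_L + 2·[α]_L − 2·[E]_L = 2·(0) + 2·(2) − 2·(2) = 0
  T: 2·[ṁ]_T + 2·[α]_T − 2·[E]_T = 2·(-1) + 2·(-1) − 2·(-2) = 0
All base exponents vanish — dimensionless.

yes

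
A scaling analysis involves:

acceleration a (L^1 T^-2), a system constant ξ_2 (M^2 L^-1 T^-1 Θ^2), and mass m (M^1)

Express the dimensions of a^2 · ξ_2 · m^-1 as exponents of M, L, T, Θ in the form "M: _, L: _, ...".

Collect each base-dimension exponent across the product:
  M: 2·(0) + (2) − (1) = 1
  L: 2·(1) + (-1) − (0) = 1
  T: 2·(-2) + (-1) − (0) = -5
  Θ: 2·(0) + (2) − (0) = 2
So the dimensions are [M L T⁻⁵ Θ²].

M: 1, L: 1, T: -5, Θ: 2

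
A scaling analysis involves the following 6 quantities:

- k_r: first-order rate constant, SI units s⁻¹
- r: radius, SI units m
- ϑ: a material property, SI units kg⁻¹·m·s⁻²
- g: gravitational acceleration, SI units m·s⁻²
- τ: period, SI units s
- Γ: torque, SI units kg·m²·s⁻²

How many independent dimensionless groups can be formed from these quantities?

There are 6 variables and 3 base dimensions (M, L, T).
The dimension matrix has rank 3.
Independent dimensionless groups: 6 − 3 = 3.

3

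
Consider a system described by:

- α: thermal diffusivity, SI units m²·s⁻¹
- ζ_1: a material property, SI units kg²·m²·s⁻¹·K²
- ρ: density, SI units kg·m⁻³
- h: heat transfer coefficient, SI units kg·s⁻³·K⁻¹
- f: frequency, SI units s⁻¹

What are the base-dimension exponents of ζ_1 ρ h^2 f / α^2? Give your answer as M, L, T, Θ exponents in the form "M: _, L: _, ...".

M: 5, L: -5, T: -6, Θ: 0

Collect each base-dimension exponent across the product:
  M: −2·(0) + (2) + (1) + 2·(1) + (0) = 5
  L: −2·(2) + (2) + (-3) + 2·(0) + (0) = -5
  T: −2·(-1) + (-1) + (0) + 2·(-3) + (-1) = -6
  Θ: −2·(0) + (2) + (0) + 2·(-1) + (0) = 0
So the dimensions are [M⁵ L⁻⁵ T⁻⁶].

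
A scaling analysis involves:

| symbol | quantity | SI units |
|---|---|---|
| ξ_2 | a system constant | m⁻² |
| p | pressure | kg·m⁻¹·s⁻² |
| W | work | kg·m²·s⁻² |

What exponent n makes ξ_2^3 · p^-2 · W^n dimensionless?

2

Balance the M exponent: (1)·n from W, plus 3·(0) − 2·(1) = -2 from the rest, must sum to zero.
n − 2 = 0, so n = 2.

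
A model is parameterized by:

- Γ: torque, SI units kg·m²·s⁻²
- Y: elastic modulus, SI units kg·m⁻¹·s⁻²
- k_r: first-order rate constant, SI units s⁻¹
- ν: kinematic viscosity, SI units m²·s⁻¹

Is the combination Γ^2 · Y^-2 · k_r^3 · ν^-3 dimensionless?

yes

Sum the exponent of each base dimension across the product:
  M: 2·[Γ]_M − 2·[Y]_M + 3·[k_r]_M − 3·[ν]_M = 2·(1) − 2·(1) + 3·(0) − 3·(0) = 0
  L: 2·[Γ]_L − 2·[Y]_L + 3·[k_r]_L − 3·[ν]_L = 2·(2) − 2·(-1) + 3·(0) − 3·(2) = 0
  T: 2·[Γ]_T − 2·[Y]_T + 3·[k_r]_T − 3·[ν]_T = 2·(-2) − 2·(-2) + 3·(-1) − 3·(-1) = 0
All base exponents vanish — dimensionless.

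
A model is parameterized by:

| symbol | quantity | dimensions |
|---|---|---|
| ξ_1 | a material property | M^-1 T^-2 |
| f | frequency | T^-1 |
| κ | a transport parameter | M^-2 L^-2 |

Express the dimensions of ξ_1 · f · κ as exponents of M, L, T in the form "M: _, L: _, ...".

M: -3, L: -2, T: -3

Collect each base-dimension exponent across the product:
  M: (-1) + (0) + (-2) = -3
  L: (0) + (0) + (-2) = -2
  T: (-2) + (-1) + (0) = -3
So the dimensions are [M⁻³ L⁻² T⁻³].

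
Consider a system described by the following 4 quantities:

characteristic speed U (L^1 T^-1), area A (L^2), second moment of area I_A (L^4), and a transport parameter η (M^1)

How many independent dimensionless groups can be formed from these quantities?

1

There are 4 variables and 3 base dimensions (M, L, T).
The dimension matrix has rank 3.
Independent dimensionless groups: 4 − 3 = 1.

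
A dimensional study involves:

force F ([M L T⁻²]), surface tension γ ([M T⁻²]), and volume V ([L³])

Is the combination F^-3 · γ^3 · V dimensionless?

yes

Sum the exponent of each base dimension across the product:
  M: −3·[F]_M + 3·[γ]_M + [V]_M = −3·(1) + 3·(1) + (0) = 0
  L: −3·[F]_L + 3·[γ]_L + [V]_L = −3·(1) + 3·(0) + (3) = 0
  T: −3·[F]_T + 3·[γ]_T + [V]_T = −3·(-2) + 3·(-2) + (0) = 0
  Θ: −3·[F]_Θ + 3·[γ]_Θ + [V]_Θ = −3·(0) + 3·(0) + (0) = 0
All base exponents vanish — dimensionless.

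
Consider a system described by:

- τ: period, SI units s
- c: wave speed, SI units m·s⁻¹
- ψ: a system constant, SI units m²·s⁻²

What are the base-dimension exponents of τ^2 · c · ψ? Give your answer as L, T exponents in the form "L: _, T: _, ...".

L: 3, T: -1

Collect each base-dimension exponent across the product:
  L: 2·(0) + (1) + (2) = 3
  T: 2·(1) + (-1) + (-2) = -1
So the dimensions are [L³ T⁻¹].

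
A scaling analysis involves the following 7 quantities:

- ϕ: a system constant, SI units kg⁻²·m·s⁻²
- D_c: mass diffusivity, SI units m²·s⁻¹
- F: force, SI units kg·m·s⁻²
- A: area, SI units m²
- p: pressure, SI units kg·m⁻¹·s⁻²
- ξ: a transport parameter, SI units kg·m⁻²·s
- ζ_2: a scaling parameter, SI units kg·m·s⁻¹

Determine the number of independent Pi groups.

4

There are 7 variables and 3 base dimensions (M, L, T).
The dimension matrix has rank 3.
Independent dimensionless groups: 7 − 3 = 4.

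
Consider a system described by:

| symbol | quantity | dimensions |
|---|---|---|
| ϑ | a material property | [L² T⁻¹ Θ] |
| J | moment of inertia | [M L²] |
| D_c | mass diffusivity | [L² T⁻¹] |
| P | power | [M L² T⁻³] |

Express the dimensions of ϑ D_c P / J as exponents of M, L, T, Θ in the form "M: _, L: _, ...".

Collect each base-dimension exponent across the product:
  M: (0) − (1) + (0) + (1) = 0
  L: (2) − (2) + (2) + (2) = 4
  T: (-1) − (0) + (-1) + (-3) = -5
  Θ: (1) − (0) + (0) + (0) = 1
So the dimensions are [L⁴ T⁻⁵ Θ].

M: 0, L: 4, T: -5, Θ: 1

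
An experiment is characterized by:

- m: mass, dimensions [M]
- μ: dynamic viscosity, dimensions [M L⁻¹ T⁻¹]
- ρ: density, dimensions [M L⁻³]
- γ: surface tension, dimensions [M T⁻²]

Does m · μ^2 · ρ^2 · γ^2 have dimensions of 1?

no

Sum the exponent of each base dimension across the product:
  M: [m]_M + 2·[μ]_M + 2·[ρ]_M + 2·[γ]_M = (1) + 2·(1) + 2·(1) + 2·(1) = 7
  L: [m]_L + 2·[μ]_L + 2·[ρ]_L + 2·[γ]_L = (0) + 2·(-1) + 2·(-3) + 2·(0) = -8
  T: [m]_T + 2·[μ]_T + 2·[ρ]_T + 2·[γ]_T = (0) + 2·(-1) + 2·(0) + 2·(-2) = -6
Net dimensions [M⁷ L⁻⁸ T⁻⁶] ≠ [1] — not dimensionless.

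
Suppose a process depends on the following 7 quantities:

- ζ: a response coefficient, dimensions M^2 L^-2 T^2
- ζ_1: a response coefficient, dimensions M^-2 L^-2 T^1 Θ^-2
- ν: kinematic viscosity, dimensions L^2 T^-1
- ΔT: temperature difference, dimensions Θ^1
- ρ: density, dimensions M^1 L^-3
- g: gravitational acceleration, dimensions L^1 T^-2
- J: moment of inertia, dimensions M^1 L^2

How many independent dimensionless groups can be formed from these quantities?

There are 7 variables and 4 base dimensions (M, L, T, Θ).
The dimension matrix has rank 4.
Independent dimensionless groups: 7 − 4 = 3.

3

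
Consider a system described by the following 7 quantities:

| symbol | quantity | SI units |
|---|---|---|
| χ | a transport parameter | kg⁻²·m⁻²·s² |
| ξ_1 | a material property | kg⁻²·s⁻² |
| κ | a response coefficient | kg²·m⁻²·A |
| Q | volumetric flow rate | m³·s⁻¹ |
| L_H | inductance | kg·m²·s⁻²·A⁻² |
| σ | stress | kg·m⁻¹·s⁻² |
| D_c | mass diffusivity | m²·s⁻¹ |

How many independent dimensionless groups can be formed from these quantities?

3

There are 7 variables and 4 base dimensions (M, L, T, I).
The dimension matrix has rank 4.
Independent dimensionless groups: 7 − 4 = 3.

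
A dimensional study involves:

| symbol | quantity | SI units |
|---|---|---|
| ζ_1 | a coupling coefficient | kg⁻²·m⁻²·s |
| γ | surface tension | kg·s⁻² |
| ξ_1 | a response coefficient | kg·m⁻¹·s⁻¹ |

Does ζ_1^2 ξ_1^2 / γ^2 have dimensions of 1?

no

Sum the exponent of each base dimension across the product:
  M: 2·[ζ_1]_M − 2·[γ]_M + 2·[ξ_1]_M = 2·(-2) − 2·(1) + 2·(1) = -4
  L: 2·[ζ_1]_L − 2·[γ]_L + 2·[ξ_1]_L = 2·(-2) − 2·(0) + 2·(-1) = -6
  T: 2·[ζ_1]_T − 2·[γ]_T + 2·[ξ_1]_T = 2·(1) − 2·(-2) + 2·(-1) = 4
Net dimensions [M⁻⁴ L⁻⁶ T⁴] ≠ [1] — not dimensionless.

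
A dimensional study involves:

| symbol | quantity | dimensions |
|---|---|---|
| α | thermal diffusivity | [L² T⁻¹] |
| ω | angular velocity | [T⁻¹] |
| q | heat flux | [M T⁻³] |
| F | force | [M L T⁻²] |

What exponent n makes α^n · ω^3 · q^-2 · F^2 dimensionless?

Balance the L exponent: (2)·n from α, plus 3·(0) − 2·(0) + 2·(1) = 2 from the rest, must sum to zero.
2n + 2 = 0, so n = -1.

-1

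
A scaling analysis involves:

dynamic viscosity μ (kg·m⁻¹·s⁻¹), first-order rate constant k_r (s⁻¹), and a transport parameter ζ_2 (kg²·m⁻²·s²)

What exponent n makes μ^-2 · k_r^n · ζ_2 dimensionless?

4

Balance the T exponent: (-1)·n from k_r, plus −2·(-1) + (2) = 4 from the rest, must sum to zero.
−n + 4 = 0, so n = 4.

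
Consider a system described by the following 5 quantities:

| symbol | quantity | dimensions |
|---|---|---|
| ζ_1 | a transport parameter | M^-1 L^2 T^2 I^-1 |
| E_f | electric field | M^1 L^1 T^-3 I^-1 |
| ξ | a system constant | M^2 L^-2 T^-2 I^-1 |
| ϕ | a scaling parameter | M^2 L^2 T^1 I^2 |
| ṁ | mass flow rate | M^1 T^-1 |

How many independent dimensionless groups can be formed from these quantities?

1

There are 5 variables and 4 base dimensions (M, L, T, I).
The dimension matrix has rank 4.
Independent dimensionless groups: 5 − 4 = 1.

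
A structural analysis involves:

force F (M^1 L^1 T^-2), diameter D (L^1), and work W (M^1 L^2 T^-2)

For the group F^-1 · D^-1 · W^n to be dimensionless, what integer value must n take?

1

Balance the M exponent: (1)·n from W, plus −(1) − (0) = -1 from the rest, must sum to zero.
n − 1 = 0, so n = 1.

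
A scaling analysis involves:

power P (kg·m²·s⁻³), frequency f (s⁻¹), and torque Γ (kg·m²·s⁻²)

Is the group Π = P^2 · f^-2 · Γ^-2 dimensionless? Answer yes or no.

yes

Sum the exponent of each base dimension across the product:
  M: 2·[P]_M − 2·[f]_M − 2·[Γ]_M = 2·(1) − 2·(0) − 2·(1) = 0
  L: 2·[P]_L − 2·[f]_L − 2·[Γ]_L = 2·(2) − 2·(0) − 2·(2) = 0
  T: 2·[P]_T − 2·[f]_T − 2·[Γ]_T = 2·(-3) − 2·(-1) − 2·(-2) = 0
All base exponents vanish — dimensionless.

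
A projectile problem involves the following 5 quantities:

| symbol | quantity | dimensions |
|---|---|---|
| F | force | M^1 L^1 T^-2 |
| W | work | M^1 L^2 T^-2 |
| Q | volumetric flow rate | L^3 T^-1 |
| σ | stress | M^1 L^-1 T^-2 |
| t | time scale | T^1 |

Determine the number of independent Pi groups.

2

There are 5 variables and 3 base dimensions (M, L, T).
The dimension matrix has rank 3.
Independent dimensionless groups: 5 − 3 = 2.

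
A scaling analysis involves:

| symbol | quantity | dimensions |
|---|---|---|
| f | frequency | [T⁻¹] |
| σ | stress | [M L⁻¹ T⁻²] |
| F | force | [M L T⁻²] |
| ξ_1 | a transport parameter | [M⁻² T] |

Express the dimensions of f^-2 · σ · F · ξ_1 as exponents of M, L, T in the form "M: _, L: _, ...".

Collect each base-dimension exponent across the product:
  M: −2·(0) + (1) + (1) + (-2) = 0
  L: −2·(0) + (-1) + (1) + (0) = 0
  T: −2·(-1) + (-2) + (-2) + (1) = -1
So the dimensions are [T⁻¹].

M: 0, L: 0, T: -1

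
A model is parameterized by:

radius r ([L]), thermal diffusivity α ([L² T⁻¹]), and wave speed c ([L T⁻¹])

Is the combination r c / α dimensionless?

yes

Sum the exponent of each base dimension across the product:
  M: [r]_M − [α]_M + [c]_M = (0) − (0) + (0) = 0
  L: [r]_L − [α]_L + [c]_L = (1) − (2) + (1) = 0
  T: [r]_T − [α]_T + [c]_T = (0) − (-1) + (-1) = 0
  Θ: [r]_Θ − [α]_Θ + [c]_Θ = (0) − (0) + (0) = 0
All base exponents vanish — dimensionless.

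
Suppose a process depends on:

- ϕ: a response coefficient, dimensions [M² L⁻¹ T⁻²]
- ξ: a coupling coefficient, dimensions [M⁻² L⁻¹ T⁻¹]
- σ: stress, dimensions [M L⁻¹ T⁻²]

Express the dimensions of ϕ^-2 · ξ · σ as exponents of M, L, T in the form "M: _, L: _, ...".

Collect each base-dimension exponent across the product:
  M: −2·(2) + (-2) + (1) = -5
  L: −2·(-1) + (-1) + (-1) = 0
  T: −2·(-2) + (-1) + (-2) = 1
So the dimensions are [M⁻⁵ T].

M: -5, L: 0, T: 1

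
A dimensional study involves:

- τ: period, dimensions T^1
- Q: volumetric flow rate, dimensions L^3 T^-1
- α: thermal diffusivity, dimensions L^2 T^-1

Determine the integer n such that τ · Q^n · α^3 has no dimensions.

-2

Balance the L exponent: (3)·n from Q, plus (0) + 3·(2) = 6 from the rest, must sum to zero.
3n + 6 = 0, so n = -2.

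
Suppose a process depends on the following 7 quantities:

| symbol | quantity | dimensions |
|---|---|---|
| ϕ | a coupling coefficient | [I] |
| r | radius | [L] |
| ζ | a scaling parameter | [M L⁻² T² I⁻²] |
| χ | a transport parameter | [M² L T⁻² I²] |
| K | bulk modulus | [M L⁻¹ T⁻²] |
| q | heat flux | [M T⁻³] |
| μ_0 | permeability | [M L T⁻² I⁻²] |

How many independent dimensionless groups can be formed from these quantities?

There are 7 variables and 4 base dimensions (M, L, T, I).
The dimension matrix has rank 4.
Independent dimensionless groups: 7 − 4 = 3.

3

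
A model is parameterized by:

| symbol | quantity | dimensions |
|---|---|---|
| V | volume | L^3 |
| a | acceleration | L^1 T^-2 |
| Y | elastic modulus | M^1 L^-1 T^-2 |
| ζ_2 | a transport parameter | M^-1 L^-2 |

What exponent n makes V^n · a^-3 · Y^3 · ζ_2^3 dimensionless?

4

Balance the L exponent: (3)·n from V, plus −3·(1) + 3·(-1) + 3·(-2) = -12 from the rest, must sum to zero.
3n − 12 = 0, so n = 4.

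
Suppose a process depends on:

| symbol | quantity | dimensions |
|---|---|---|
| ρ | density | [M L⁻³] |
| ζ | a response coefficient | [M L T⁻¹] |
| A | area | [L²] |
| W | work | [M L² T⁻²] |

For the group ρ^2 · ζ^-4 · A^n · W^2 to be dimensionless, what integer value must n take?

Balance the L exponent: (2)·n from A, plus 2·(-3) − 4·(1) + 2·(2) = -6 from the rest, must sum to zero.
2n − 6 = 0, so n = 3.

3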